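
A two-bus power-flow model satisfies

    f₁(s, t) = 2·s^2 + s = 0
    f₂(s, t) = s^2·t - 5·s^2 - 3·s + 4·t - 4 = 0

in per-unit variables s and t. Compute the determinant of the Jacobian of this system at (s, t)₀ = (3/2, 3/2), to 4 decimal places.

43.7500

J = [[4·s + 1, 0], [2·s·t - 10·s - 3, s^2 + 4]].
At the point, J = [[7.0000, 0.0000], [-13.5000, 6.2500]].
det J = 43.7500.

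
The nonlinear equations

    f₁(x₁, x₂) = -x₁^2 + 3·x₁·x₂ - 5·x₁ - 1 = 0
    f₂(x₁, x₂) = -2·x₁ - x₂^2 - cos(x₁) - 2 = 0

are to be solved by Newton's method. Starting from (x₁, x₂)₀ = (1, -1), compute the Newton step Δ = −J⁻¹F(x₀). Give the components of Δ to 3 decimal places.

(-0.204, 2.652)

At (1, -1): F = (-10.000, -5.54030).
Jacobian J = [[-2·x₁ + 3·x₂ - 5, 3·x₁], [sin(x₁) - 2, -2·x₂]].
At the point, J = [[-10.000, 3.000], [-1.15853, 2.000]] (det J = -16.52441).
Solving J·Δ = −F gives Δ = (-0.204, 2.652).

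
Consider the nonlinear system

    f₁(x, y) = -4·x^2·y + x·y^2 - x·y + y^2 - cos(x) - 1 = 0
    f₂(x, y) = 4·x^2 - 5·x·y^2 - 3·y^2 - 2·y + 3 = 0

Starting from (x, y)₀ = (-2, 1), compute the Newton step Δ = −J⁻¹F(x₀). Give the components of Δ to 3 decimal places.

(1.272, 0.225)

At (-2, 1): F = (-15.58385, 24.000).
Jacobian J = [[-8·x·y + y^2 - y + sin(x), -4·x^2 + 2·x·y - x + 2·y], [8·x - 5·y^2, -10·x·y - 6·y - 2]].
At the point, J = [[15.09070, -16.000], [-21.000, 12.000]] (det J = -154.91157).
Solving J·Δ = −F gives Δ = (1.272, 0.225).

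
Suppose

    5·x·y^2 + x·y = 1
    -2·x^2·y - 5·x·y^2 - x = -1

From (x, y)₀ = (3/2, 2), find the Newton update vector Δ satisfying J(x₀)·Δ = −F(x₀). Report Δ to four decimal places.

(-0.5000, -0.6667)

At (3/2, 2): F = (32.0000, -39.5000).
Jacobian J = [[5·y^2 + y, 10·x·y + x], [-4·x·y - 5·y^2 - 1, -2·x^2 - 10·x·y]].
At the point, J = [[22.0000, 31.5000], [-33.0000, -34.5000]] (det J = 280.5000).
Solving J·Δ = −F gives Δ = (-0.5000, -0.6667).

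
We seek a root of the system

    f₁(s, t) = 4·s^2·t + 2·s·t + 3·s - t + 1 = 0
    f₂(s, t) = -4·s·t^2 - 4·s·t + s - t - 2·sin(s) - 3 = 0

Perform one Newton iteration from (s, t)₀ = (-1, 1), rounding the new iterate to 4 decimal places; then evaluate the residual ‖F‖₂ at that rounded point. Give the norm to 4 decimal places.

At (-1, 1): F = (-1.0000, 4.682942).
Jacobian J = [[8·s·t + 2·t + 3, 4·s^2 + 2·s - 1], [-4·t^2 - 4·t - 2·cos(s) + 1, -8·s·t - 4·s - 1]].
At the point, J = [[-3.0000, 1.0000], [-8.080605, 11.0000]] (det J = -24.919395).
Solving J·Δ = −F gives Δ = (-0.6293, -0.8880).
Then the next iterate is (s, t)₁ = (-1.6293, 0.1120).
Re-evaluating at (-1.6293, 0.1120): F = (-3.175594, -1.933044), so ‖F‖₂ = 3.7177.

3.7177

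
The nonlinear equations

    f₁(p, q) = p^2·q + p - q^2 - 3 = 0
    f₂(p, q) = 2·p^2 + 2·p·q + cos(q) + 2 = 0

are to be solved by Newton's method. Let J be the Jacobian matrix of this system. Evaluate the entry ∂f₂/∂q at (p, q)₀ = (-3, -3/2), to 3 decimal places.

-5.003

∂f₂/∂q = 2·p - sin(q).
At (-3, -3/2) this is -5.003.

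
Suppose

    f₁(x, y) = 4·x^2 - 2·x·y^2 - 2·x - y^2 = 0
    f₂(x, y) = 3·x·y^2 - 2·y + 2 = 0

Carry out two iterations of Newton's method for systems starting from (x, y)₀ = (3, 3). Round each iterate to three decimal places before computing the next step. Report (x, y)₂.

At (3, 3): F = (-33.000, 77.000).
Jacobian J = [[8·x - 2·y^2 - 2, -4·x·y - 2·y], [3·y^2, 6·x·y - 2]].
At the point, J = [[4.000, -42.000], [27.000, 52.000]] (det J = 1342.000).
Solving J·Δ = −F gives Δ = (-1.131, -0.893).
Then the next iterate is (x, y)₁ = (1.869, 2.107).
Round to (1.869, 2.107) and repeat: F = (-10.79947, 22.67799), J = [[4.07310, -19.96593], [13.31835, 21.62790]].
Δ = (-0.619, -0.667), so (x, y)₂ = (1.250, 1.440).

(1.250, 1.440)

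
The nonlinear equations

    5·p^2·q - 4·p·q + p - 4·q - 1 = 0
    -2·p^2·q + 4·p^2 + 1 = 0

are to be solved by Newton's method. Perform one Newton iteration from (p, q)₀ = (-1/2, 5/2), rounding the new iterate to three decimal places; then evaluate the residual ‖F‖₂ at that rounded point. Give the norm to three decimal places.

2.715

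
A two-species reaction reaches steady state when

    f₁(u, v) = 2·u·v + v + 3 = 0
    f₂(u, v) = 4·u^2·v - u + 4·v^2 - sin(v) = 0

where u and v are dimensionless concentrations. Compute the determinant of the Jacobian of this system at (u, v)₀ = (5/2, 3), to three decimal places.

J = [[2·v, 2·u + 1], [8·u·v - 1, 4·u^2 + 8·v - cos(v)]].
At the point, J = [[6.000, 6.000], [59.000, 49.98999]].
det J = -54.060.

-54.060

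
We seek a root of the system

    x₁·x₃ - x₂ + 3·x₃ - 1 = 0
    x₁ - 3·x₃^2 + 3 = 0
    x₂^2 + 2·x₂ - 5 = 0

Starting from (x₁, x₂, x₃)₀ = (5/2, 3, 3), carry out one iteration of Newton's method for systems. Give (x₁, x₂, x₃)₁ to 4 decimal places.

(0.3277, 1.7500, 1.6849)

At (5/2, 3, 3): F = (12.5000, -21.5000, 10.0000).
Jacobian J = [[x₃, -1, x₁ + 3], [1, 0, -6·x₃], [0, 2·x₂ + 2, 0]].
At the point, J = [[3.0000, -1.0000, 5.5000], [1.0000, 0.0000, -18.0000], [0.0000, 8.0000, 0.0000]] (det J = 476.0000).
Solving J·Δ = −F gives Δ = (-2.1723, -1.2500, -1.3151).
Then the next iterate is (x₁, x₂, x₃)₁ = (0.3277, 1.7500, 1.6849).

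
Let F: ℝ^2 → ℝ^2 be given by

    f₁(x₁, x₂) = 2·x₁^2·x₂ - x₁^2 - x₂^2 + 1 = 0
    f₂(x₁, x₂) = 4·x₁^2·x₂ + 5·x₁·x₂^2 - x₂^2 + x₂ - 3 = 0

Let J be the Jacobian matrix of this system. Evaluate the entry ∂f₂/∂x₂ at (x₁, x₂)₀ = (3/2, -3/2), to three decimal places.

-9.500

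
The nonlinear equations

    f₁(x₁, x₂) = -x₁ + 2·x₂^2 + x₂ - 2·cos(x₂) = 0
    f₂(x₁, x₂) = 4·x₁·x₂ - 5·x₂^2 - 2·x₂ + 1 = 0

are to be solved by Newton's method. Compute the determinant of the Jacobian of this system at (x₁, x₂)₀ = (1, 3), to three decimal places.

-131.387

J = [[-1, 4·x₂ + 2·sin(x₂) + 1], [4·x₂, 4·x₁ - 10·x₂ - 2]].
At the point, J = [[-1.000, 13.28224], [12.000, -28.000]].
det J = -131.387.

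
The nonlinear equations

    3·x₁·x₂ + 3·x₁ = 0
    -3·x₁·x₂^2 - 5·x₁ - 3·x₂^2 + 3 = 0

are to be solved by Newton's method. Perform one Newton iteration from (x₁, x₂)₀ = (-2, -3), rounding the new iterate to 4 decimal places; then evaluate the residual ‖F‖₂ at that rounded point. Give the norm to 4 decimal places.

15.1850

At (-2, -3): F = (12.0000, 40.0000).
Jacobian J = [[3·x₂ + 3, 3·x₁], [-3·x₂^2 - 5, -6·x₁·x₂ - 6·x₂]].
At the point, J = [[-6.0000, -6.0000], [-32.0000, -18.0000]] (det J = -84.0000).
Solving J·Δ = −F gives Δ = (0.2857, 1.7143).
Then the next iterate is (x₁, x₂)₁ = (-1.7143, -1.2857).
Re-evaluating at (-1.7143, -1.2857): F = (1.469327, 15.113766), so ‖F‖₂ = 15.1850.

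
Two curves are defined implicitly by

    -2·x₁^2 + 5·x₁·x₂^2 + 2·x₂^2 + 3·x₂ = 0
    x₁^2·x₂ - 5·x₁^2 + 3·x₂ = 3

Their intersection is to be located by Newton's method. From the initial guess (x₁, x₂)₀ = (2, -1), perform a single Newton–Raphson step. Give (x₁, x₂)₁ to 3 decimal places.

(0.813, -0.783)

At (2, -1): F = (1.000, -30.000).
Jacobian J = [[-4·x₁ + 5·x₂^2, 10·x₁·x₂ + 4·x₂ + 3], [2·x₁·x₂ - 10·x₁, x₁^2 + 3]].
At the point, J = [[-3.000, -21.000], [-24.000, 7.000]] (det J = -525.000).
Solving J·Δ = −F gives Δ = (-1.187, 0.217).
Then the next iterate is (x₁, x₂)₁ = (0.813, -0.783).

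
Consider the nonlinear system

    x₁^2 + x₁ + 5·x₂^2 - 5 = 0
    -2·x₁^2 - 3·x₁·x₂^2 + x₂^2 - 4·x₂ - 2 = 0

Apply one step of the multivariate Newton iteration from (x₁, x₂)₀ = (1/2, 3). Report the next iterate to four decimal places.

(0.1673, 1.6638)

At (1/2, 3): F = (40.7500, -19.0000).
Jacobian J = [[2·x₁ + 1, 10·x₂], [-4·x₁ - 3·x₂^2, -6·x₁·x₂ + 2·x₂ - 4]].
At the point, J = [[2.0000, 30.0000], [-29.0000, -7.0000]] (det J = 856.0000).
Solving J·Δ = −F gives Δ = (-0.3327, -1.3362).
Then the next iterate is (x₁, x₂)₁ = (0.1673, 1.6638).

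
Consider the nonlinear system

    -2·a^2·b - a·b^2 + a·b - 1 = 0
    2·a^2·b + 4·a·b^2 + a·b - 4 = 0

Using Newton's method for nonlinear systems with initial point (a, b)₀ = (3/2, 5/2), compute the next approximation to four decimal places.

(0.9131, 1.8456)

At (3/2, 5/2): F = (-17.8750, 48.5000).
Jacobian J = [[-4·a·b - b^2 + b, -2·a^2 - 2·a·b + a], [4·a·b + 4·b^2 + b, 2·a^2 + 8·a·b + a]].
At the point, J = [[-18.7500, -10.5000], [42.5000, 36.0000]] (det J = -228.7500).
Solving J·Δ = −F gives Δ = (-0.5869, -0.6544).
Then the next iterate is (a, b)₁ = (0.9131, 1.8456).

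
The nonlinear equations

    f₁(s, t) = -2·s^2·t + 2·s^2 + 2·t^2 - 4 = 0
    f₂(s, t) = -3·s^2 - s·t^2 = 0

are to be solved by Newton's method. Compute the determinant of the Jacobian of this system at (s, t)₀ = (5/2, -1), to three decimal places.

J = [[-4·s·t + 4·s, -2·s^2 + 4·t], [-6·s - t^2, -2·s·t]].
At the point, J = [[20.000, -16.500], [-16.000, 5.000]].
det J = -164.000.

-164.000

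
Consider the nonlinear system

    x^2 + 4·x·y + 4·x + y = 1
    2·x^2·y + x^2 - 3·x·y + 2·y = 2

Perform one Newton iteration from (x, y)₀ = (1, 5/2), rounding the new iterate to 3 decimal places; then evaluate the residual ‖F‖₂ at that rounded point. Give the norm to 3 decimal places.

50.060

At (1, 5/2): F = (16.500, 1.500).
Jacobian J = [[2·x + 4·y + 4, 4·x + 1], [4·x·y + 2·x - 3·y, 2·x^2 - 3·x + 2]].
At the point, J = [[16.000, 5.000], [4.500, 1.000]] (det J = -6.500).
Solving J·Δ = −F gives Δ = (1.385, -7.731).
Then the next iterate is (x, y)₁ = (2.385, -5.231).
Re-evaluating at (2.385, -5.231): F = (-40.90651, -28.85618), so ‖F‖₂ = 50.060.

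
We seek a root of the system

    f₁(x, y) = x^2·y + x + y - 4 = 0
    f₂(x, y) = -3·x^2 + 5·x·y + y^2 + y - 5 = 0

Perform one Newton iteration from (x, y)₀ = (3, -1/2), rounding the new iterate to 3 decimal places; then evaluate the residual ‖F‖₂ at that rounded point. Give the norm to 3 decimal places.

At (3, -1/2): F = (-6.000, -39.750).
Jacobian J = [[2·x·y + 1, x^2 + 1], [-6·x + 5·y, 5·x + 2·y + 1]].
At the point, J = [[-2.000, 10.000], [-20.500, 15.000]] (det J = 175.000).
Solving J·Δ = −F gives Δ = (-1.757, 0.249).
Then the next iterate is (x, y)₁ = (1.243, -0.251).
Re-evaluating at (1.243, -0.251): F = (-3.39581, -11.38311), so ‖F‖₂ = 11.879.

11.879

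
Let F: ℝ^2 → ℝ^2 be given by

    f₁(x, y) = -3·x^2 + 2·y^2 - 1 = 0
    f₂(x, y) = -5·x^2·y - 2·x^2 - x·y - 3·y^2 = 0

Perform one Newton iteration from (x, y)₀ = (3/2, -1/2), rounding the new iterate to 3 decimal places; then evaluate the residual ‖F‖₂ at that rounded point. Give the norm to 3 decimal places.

1.896

At (3/2, -1/2): F = (-7.250, 1.125).
Jacobian J = [[-6·x, 4·y], [-10·x·y - 4·x - y, -5·x^2 - x - 6·y]].
At the point, J = [[-9.000, -2.000], [2.000, -9.750]] (det J = 91.750).
Solving J·Δ = −F gives Δ = (-0.795, -0.048).
Then the next iterate is (x, y)₁ = (0.705, -0.548).
Re-evaluating at (0.705, -0.548): F = (-1.89047, -0.14677), so ‖F‖₂ = 1.896.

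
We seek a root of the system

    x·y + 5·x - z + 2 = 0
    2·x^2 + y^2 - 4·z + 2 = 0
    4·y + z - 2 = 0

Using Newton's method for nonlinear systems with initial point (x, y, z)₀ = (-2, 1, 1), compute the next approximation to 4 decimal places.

(-0.5323, 0.5968, -0.3871)

At (-2, 1, 1): F = (-11.0000, 7.0000, 3.0000).
Jacobian J = [[y + 5, x, -1], [4·x, 2·y, -4], [0, 4, 1]].
At the point, J = [[6.0000, -2.0000, -1.0000], [-8.0000, 2.0000, -4.0000], [0.0000, 4.0000, 1.0000]] (det J = 124.0000).
Solving J·Δ = −F gives Δ = (1.4677, -0.4032, -1.3871).
Then the next iterate is (x, y, z)₁ = (-0.5323, 0.5968, -0.3871).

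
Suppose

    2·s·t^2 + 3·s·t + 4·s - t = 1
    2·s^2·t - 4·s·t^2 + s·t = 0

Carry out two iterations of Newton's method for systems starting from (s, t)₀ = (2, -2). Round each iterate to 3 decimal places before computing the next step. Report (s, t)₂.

At (2, -2): F = (13.000, -52.000).
Jacobian J = [[2·t^2 + 3·t + 4, 4·s·t + 3·s - 1], [4·s·t - 4·t^2 + t, 2·s^2 - 8·s·t + s]].
At the point, J = [[6.000, -11.000], [-34.000, 42.000]] (det J = -122.000).
Solving J·Δ = −F gives Δ = (-0.213, 1.066).
Then the next iterate is (s, t)₁ = (1.787, -0.934).
Round to (1.787, -0.934) and repeat: F = (5.19263, -13.86987), J = [[2.94271, -2.31523], [-11.09966, 21.52620]].
Δ = (-2.116, -0.447), so (s, t)₂ = (-0.329, -1.381).

(-0.329, -1.381)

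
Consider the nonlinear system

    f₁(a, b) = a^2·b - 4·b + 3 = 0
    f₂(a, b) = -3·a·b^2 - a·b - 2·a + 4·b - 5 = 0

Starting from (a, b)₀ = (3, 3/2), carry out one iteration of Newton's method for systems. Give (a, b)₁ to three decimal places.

At (3, 3/2): F = (10.500, -29.750).
Jacobian J = [[2·a·b, a^2 - 4], [-3·b^2 - b - 2, -6·a·b - a + 4]].
At the point, J = [[9.000, 5.000], [-10.250, -26.000]] (det J = -182.750).
Solving J·Δ = −F gives Δ = (-0.680, -0.876).
Then the next iterate is (a, b)₁ = (2.320, 0.624).

(2.320, 0.624)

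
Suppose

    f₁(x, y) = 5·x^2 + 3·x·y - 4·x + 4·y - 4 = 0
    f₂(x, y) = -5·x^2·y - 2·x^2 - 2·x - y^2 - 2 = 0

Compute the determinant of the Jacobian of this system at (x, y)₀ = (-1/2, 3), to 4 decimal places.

-37.5000

J = [[10·x + 3·y - 4, 3·x + 4], [-10·x·y - 4·x - 2, -5·x^2 - 2·y]].
At the point, J = [[0.0000, 2.5000], [15.0000, -7.2500]].
det J = -37.5000.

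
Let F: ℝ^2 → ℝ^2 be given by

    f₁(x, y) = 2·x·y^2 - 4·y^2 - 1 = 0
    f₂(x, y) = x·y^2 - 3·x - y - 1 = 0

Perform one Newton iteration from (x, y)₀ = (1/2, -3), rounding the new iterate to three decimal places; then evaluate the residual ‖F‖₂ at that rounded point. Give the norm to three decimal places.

7.771

At (1/2, -3): F = (-28.000, 5.000).
Jacobian J = [[2·y^2, 4·x·y - 8·y], [y^2 - 3, 2·x·y - 1]].
At the point, J = [[18.000, 18.000], [6.000, -4.000]] (det J = -180.000).
Solving J·Δ = −F gives Δ = (0.122, 1.433).
Then the next iterate is (x, y)₁ = (0.622, -1.567).
Re-evaluating at (0.622, -1.567): F = (-7.76733, 0.22831), so ‖F‖₂ = 7.771.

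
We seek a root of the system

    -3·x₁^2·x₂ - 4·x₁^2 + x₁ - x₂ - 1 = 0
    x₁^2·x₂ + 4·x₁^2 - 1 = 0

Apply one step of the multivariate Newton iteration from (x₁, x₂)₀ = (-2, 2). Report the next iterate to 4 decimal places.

At (-2, 2): F = (-45.0000, 23.0000).
Jacobian J = [[-6·x₁·x₂ - 8·x₁ + 1, -3·x₁^2 - 1], [2·x₁·x₂ + 8·x₁, x₁^2]].
At the point, J = [[41.0000, -13.0000], [-24.0000, 4.0000]] (det J = -148.0000).
Solving J·Δ = −F gives Δ = (0.8041, -0.9257).
Then the next iterate is (x₁, x₂)₁ = (-1.1959, 1.0743).

(-1.1959, 1.0743)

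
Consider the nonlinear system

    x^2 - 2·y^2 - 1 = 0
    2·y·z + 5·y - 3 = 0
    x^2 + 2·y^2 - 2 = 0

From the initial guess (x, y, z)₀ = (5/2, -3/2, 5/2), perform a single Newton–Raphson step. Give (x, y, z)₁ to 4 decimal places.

(1.5500, -0.8333, -1.2778)

At (5/2, -3/2, 5/2): F = (0.7500, -18.0000, 8.7500).
Jacobian J = [[2·x, -4·y, 0], [0, 2·z + 5, 2·y], [2·x, 4·y, 0]].
At the point, J = [[5.0000, 6.0000, 0.0000], [0.0000, 10.0000, -3.0000], [5.0000, -6.0000, 0.0000]] (det J = -180.0000).
Solving J·Δ = −F gives Δ = (-0.9500, 0.6667, -3.7778).
Then the next iterate is (x, y, z)₁ = (1.5500, -0.8333, -1.2778).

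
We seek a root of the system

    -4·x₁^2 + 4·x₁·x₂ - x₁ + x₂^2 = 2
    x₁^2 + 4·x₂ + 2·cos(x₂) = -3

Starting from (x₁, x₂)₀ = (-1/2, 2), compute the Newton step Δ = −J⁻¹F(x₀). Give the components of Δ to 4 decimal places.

(1.0113, -4.3121)

At (-1/2, 2): F = (-2.5000, 10.417706).
Jacobian J = [[-8·x₁ + 4·x₂ - 1, 4·x₁ + 2·x₂], [2·x₁, -2·sin(x₂) + 4]].
At the point, J = [[11.0000, 2.0000], [-1.0000, 2.181405]] (det J = 25.995457).
Solving J·Δ = −F gives Δ = (1.0113, -4.3121).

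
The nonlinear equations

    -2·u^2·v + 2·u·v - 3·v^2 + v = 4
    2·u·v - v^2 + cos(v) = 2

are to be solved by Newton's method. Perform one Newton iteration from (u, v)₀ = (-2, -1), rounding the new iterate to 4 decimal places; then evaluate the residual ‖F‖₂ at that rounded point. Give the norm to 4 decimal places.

At (-2, -1): F = (4.0000, 1.540302).
Jacobian J = [[-4·u·v + 2·v, -2·u^2 + 2·u - 6·v + 1], [2·v, 2·u - 2·v - sin(v)]].
At the point, J = [[-10.0000, -5.0000], [-2.0000, -1.158529]] (det J = 1.585290).
Solving J·Δ = −F gives Δ = (-1.9349, 4.6698).
Then the next iterate is (u, v)₁ = (-3.9349, 3.6698).
Re-evaluating at (-3.9349, 3.6698): F = (-183.255330, -45.211736), so ‖F‖₂ = 188.7501.

188.7501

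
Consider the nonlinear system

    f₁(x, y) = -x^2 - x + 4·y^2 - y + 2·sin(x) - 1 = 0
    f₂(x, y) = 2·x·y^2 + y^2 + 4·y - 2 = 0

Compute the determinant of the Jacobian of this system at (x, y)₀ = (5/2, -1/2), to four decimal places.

17.7046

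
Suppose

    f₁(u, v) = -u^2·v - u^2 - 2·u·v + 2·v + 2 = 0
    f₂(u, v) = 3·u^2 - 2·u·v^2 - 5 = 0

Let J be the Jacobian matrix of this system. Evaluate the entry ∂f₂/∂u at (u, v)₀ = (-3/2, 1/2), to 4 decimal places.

-9.5000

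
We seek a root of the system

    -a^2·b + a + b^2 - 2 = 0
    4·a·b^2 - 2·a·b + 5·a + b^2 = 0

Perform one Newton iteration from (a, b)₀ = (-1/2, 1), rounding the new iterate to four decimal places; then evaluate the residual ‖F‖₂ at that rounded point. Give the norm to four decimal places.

At (-1/2, 1): F = (-1.7500, -2.5000).
Jacobian J = [[-2·a·b + 1, -a^2 + 2·b], [4·b^2 - 2·b + 5, 8·a·b - 2·a + 2·b]].
At the point, J = [[2.0000, 1.7500], [7.0000, -1.0000]] (det J = -14.2500).
Solving J·Δ = −F gives Δ = (0.4298, 0.5088).
Then the next iterate is (a, b)₁ = (-0.0702, 1.5088).
Re-evaluating at (-0.0702, 1.5088): F = (0.198842, 1.498078), so ‖F‖₂ = 1.5112.

1.5112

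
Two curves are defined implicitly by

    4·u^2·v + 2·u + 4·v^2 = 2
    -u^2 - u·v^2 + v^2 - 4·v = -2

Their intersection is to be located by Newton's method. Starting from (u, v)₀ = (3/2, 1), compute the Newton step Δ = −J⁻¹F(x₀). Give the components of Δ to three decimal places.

(5.375, -5.250)

At (3/2, 1): F = (14.000, -4.750).
Jacobian J = [[8·u·v + 2, 4·u^2 + 8·v], [-2·u - v^2, -2·u·v + 2·v - 4]].
At the point, J = [[14.000, 17.000], [-4.000, -5.000]] (det J = -2.000).
Solving J·Δ = −F gives Δ = (5.375, -5.250).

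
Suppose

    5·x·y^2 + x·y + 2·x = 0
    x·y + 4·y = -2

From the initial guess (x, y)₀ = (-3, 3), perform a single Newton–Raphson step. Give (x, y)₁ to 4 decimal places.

(-3.9574, 0.8723)

At (-3, 3): F = (-150.0000, 5.0000).
Jacobian J = [[5·y^2 + y + 2, 10·x·y + x], [y, x + 4]].
At the point, J = [[50.0000, -93.0000], [3.0000, 1.0000]] (det J = 329.0000).
Solving J·Δ = −F gives Δ = (-0.9574, -2.1277).
Then the next iterate is (x, y)₁ = (-3.9574, 0.8723).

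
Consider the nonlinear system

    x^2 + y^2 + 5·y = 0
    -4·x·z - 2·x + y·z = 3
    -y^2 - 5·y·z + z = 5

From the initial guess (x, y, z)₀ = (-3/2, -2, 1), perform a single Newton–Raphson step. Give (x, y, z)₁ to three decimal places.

(2.893, 14.929, 2.357)

At (-3/2, -2, 1): F = (-3.750, 4.000, 2.000).
Jacobian J = [[2·x, 2·y + 5, 0], [-4·z - 2, z, -4·x + y], [0, -2·y - 5·z, -5·y + 1]].
At the point, J = [[-3.000, 1.000, 0.000], [-6.000, 1.000, 4.000], [0.000, -1.000, 11.000]] (det J = 21.000).
Solving J·Δ = −F gives Δ = (4.393, 16.929, 1.357).
Then the next iterate is (x, y, z)₁ = (2.893, 14.929, 2.357).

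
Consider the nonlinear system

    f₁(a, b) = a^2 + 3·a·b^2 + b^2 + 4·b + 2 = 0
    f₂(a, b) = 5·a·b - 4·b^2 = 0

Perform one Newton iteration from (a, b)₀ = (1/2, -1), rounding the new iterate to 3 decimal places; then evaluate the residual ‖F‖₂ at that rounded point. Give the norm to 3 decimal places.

1.853

At (1/2, -1): F = (0.750, -6.500).
Jacobian J = [[2·a + 3·b^2, 6·a·b + 2·b + 4], [5·b, 5·a - 8·b]].
At the point, J = [[4.000, -1.000], [-5.000, 10.500]] (det J = 37.000).
Solving J·Δ = −F gives Δ = (-0.037, 0.601).
Then the next iterate is (a, b)₁ = (0.463, -0.399).
Re-evaluating at (0.463, -0.399): F = (0.99870, -1.56049), so ‖F‖₂ = 1.853.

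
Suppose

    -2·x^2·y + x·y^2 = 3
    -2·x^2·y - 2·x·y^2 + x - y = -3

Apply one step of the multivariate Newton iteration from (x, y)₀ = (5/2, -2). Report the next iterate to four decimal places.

At (5/2, -2): F = (32.0000, 12.5000).
Jacobian J = [[-4·x·y + y^2, -2·x^2 + 2·x·y], [-4·x·y - 2·y^2 + 1, -2·x^2 - 4·x·y - 1]].
At the point, J = [[24.0000, -22.5000], [13.0000, 6.5000]] (det J = 448.5000).
Solving J·Δ = −F gives Δ = (-1.0909, 0.2586).
Then the next iterate is (x, y)₁ = (1.4091, -1.7414).

(1.4091, -1.7414)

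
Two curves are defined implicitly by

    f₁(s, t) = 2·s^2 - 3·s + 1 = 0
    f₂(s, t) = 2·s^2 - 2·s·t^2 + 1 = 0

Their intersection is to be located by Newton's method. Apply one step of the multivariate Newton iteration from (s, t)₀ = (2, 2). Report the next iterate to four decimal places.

(1.4000, 1.5625)

At (2, 2): F = (3.0000, -7.0000).
Jacobian J = [[4·s - 3, 0], [4·s - 2·t^2, -4·s·t]].
At the point, J = [[5.0000, 0.0000], [0.0000, -16.0000]] (det J = -80.0000).
Solving J·Δ = −F gives Δ = (-0.6000, -0.4375).
Then the next iterate is (s, t)₁ = (1.4000, 1.5625).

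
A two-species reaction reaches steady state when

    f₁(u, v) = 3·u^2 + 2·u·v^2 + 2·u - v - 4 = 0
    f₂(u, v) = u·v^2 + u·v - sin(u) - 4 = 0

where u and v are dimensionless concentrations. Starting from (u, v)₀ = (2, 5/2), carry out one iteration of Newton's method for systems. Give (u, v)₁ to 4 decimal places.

(0.7850, 2.3789)

At (2, 5/2): F = (34.5000, 12.590703).
Jacobian J = [[6·u + 2·v^2 + 2, 4·u·v - 1], [v^2 + v - cos(u), 2·u·v + u]].
At the point, J = [[26.5000, 19.0000], [9.166147, 12.0000]] (det J = 143.843210).
Solving J·Δ = −F gives Δ = (-1.2150, -0.1211).
Then the next iterate is (u, v)₁ = (0.7850, 2.3789).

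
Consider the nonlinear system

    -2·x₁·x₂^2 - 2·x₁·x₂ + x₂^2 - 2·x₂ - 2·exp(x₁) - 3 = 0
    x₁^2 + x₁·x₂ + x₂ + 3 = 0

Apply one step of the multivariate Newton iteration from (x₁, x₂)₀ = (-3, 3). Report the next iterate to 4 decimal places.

(-0.7454, 2.6181)

At (-3, 3): F = (71.900426, 6.0000).
Jacobian J = [[-2·x₂^2 - 2·x₂ - 2·exp(x₁), -4·x₁·x₂ - 2·x₁ + 2·x₂ - 2], [2·x₁ + x₂, x₁ + 1]].
At the point, J = [[-24.099574, 46.0000], [-3.0000, -2.0000]] (det J = 186.199148).
Solving J·Δ = −F gives Δ = (2.2546, -0.3819).
Then the next iterate is (x₁, x₂)₁ = (-0.7454, 2.6181).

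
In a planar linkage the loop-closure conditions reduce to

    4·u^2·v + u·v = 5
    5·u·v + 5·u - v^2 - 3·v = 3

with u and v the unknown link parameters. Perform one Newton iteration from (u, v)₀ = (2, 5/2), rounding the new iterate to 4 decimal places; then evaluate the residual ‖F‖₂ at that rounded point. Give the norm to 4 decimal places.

At (2, 5/2): F = (40.0000, 18.2500).
Jacobian J = [[8·u·v + v, 4·u^2 + u], [5·v + 5, 5·u - 2·v - 3]].
At the point, J = [[42.5000, 18.0000], [17.5000, 2.0000]] (det J = -230.0000).
Solving J·Δ = −F gives Δ = (-1.0804, 0.3288).
Then the next iterate is (u, v)₁ = (0.9196, 2.8288).
Re-evaluating at (0.9196, 2.8288): F = (7.170224, -1.883687), so ‖F‖₂ = 7.4135.

7.4135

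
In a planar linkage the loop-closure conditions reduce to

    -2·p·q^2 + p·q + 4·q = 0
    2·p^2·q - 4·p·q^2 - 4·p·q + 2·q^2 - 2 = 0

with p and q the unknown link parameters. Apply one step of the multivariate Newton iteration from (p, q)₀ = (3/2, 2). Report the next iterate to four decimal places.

At (3/2, 2): F = (-1.0000, -21.0000).
Jacobian J = [[-2·q^2 + q, -4·p·q + p + 4], [4·p·q - 4·q^2 - 4·q, 2·p^2 - 8·p·q - 4·p + 4·q]].
At the point, J = [[-6.0000, -6.5000], [-12.0000, -17.5000]] (det J = 27.0000).
Solving J·Δ = −F gives Δ = (4.4074, -4.2222).
Then the next iterate is (p, q)₁ = (5.9074, -2.2222).

(5.9074, -2.2222)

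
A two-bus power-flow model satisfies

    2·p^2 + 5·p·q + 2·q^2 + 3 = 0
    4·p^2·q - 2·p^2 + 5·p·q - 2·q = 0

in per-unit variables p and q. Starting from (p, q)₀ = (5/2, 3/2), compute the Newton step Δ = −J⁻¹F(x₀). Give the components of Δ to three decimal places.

(-5.527, 3.133)

At (5/2, 3/2): F = (38.750, 40.750).
Jacobian J = [[4·p + 5·q, 5·p + 4·q], [8·p·q - 4·p + 5·q, 4·p^2 + 5·p - 2]].
At the point, J = [[17.500, 18.500], [27.500, 35.500]] (det J = 112.500).
Solving J·Δ = −F gives Δ = (-5.527, 3.133).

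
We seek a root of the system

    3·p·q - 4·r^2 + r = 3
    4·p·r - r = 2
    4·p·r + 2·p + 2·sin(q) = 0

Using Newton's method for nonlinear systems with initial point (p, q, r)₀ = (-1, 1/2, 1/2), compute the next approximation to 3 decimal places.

At (-1, 1/2, 1/2): F = (-5.000, -4.500, -3.04115).
Jacobian J = [[3·q, 3·p, -8·r + 1], [4·r, 0, 4·p - 1], [4·r + 2, 2·cos(q), 4·p]].
At the point, J = [[1.500, -3.000, -3.000], [2.000, 0.000, -5.000], [4.000, 1.75517, -4.000]] (det J = 38.63275).
Solving J·Δ = −F gives Δ = (0.305, -0.736, -0.778).
Then the next iterate is (p, q, r)₁ = (-0.695, -0.236, -0.278).

(-0.695, -0.236, -0.278)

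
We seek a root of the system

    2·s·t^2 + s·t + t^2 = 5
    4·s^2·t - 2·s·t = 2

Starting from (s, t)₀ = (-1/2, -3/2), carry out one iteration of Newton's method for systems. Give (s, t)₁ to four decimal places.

At (-1/2, -3/2): F = (-4.2500, -5.0000).
Jacobian J = [[2·t^2 + t, 4·s·t + s + 2·t], [8·s·t - 2·t, 4·s^2 - 2·s]].
At the point, J = [[3.0000, -0.5000], [9.0000, 2.0000]] (det J = 10.5000).
Solving J·Δ = −F gives Δ = (1.0476, -2.2143).
Then the next iterate is (s, t)₁ = (0.5476, -3.7143).

(0.5476, -3.7143)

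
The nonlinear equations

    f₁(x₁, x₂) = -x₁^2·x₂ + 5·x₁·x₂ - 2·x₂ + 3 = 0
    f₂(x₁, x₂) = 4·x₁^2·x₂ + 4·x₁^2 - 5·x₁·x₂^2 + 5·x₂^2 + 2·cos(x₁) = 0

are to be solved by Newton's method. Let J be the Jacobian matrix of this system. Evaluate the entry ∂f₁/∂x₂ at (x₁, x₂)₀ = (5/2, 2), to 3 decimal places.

∂f₁/∂x₂ = -x₁^2 + 5·x₁ - 2.
At (5/2, 2) this is 4.250.

4.250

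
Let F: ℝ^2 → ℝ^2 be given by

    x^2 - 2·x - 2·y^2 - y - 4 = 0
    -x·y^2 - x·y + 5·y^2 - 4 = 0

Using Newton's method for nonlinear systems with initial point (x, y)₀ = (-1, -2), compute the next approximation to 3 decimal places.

(-1.330, -1.189)

At (-1, -2): F = (-7.000, 18.000).
Jacobian J = [[2·x - 2, -4·y - 1], [-y^2 - y, -2·x·y - x + 10·y]].
At the point, J = [[-4.000, 7.000], [-2.000, -23.000]] (det J = 106.000).
Solving J·Δ = −F gives Δ = (-0.330, 0.811).
Then the next iterate is (x, y)₁ = (-1.330, -1.189).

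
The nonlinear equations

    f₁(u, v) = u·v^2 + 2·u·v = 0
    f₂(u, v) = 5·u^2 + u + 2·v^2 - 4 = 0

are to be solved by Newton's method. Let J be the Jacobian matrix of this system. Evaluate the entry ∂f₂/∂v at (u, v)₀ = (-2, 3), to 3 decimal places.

∂f₂/∂v = 4·v.
At (-2, 3) this is 12.000.

12.000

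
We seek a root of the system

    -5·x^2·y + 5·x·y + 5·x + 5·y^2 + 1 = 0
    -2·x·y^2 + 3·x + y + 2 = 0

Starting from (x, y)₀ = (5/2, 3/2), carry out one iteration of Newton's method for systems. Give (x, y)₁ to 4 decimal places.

(2.3655, 1.4966)

At (5/2, 3/2): F = (-3.3750, -0.2500).
Jacobian J = [[-10·x·y + 5·y + 5, -5·x^2 + 5·x + 10·y], [-2·y^2 + 3, -4·x·y + 1]].
At the point, J = [[-25.0000, -3.7500], [-1.5000, -14.0000]] (det J = 344.3750).
Solving J·Δ = −F gives Δ = (-0.1345, -0.0034).
Then the next iterate is (x, y)₁ = (2.3655, 1.4966).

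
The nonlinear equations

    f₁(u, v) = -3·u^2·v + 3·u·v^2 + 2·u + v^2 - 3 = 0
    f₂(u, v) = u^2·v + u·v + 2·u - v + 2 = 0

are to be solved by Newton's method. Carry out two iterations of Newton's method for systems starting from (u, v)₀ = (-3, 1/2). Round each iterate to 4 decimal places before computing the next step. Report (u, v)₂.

At (-3, 1/2): F = (-24.5000, -1.5000).
Jacobian J = [[-6·u·v + 3·v^2 + 2, -3·u^2 + 6·u·v + 2·v], [2·u·v + v + 2, u^2 + u - 1]].
At the point, J = [[11.7500, -35.0000], [-0.5000, 5.0000]] (det J = 41.2500).
Solving J·Δ = −F gives Δ = (4.2424, 0.7242).
Then the next iterate is (u, v)₁ = (1.2424, 1.2242).
Round to (1.2424, 1.2242) and repeat: F = (0.900422, 6.671169), J = [[-2.629680, 6.943403], [6.266092, 1.785958]].
Δ = (-0.9276, -0.4810), so (u, v)₂ = (0.3148, 0.7432).

(0.3148, 0.7432)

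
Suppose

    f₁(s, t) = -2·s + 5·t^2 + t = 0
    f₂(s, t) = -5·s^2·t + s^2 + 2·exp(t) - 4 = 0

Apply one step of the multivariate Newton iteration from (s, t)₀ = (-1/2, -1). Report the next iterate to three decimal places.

At (-1/2, -1): F = (5.000, -1.76424).
Jacobian J = [[-2, 10·t + 1], [-10·s·t + 2·s, -5·s^2 + 2·exp(t)]].
At the point, J = [[-2.000, -9.000], [-6.000, -0.51424]] (det J = -52.97152).
Solving J·Δ = −F gives Δ = (-0.348, 0.633).
Then the next iterate is (s, t)₁ = (-0.848, -0.367).

(-0.848, -0.367)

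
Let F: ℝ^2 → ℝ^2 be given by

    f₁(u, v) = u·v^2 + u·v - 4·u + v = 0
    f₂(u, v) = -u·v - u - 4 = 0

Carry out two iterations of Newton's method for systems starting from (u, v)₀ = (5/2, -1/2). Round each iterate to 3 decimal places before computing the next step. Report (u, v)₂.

(2.592, 0.944)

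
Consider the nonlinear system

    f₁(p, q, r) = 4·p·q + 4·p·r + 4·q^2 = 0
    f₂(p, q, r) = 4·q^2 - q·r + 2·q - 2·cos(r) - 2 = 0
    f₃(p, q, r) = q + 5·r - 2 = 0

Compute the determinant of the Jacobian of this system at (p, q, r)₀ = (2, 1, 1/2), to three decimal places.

J = [[4·q + 4·r, 4·p + 8·q, 4·p], [0, 8·q - r + 2, -q + 2·sin(r)], [0, 1, 5]].
At the point, J = [[6.000, 16.000, 8.000], [0.000, 9.500, -0.04115], [0.000, 1.000, 5.000]].
det J = 285.247.

285.247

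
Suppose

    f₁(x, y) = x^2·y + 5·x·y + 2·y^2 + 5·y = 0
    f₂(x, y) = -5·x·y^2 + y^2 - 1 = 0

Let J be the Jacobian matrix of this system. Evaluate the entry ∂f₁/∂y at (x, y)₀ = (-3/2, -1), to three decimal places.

∂f₁/∂y = x^2 + 5·x + 4·y + 5.
At (-3/2, -1) this is -4.250.

-4.250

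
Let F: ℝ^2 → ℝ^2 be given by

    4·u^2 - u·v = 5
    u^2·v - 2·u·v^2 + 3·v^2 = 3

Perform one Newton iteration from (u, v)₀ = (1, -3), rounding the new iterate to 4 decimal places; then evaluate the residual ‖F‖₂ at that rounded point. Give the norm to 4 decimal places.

At (1, -3): F = (2.0000, 3.0000).
Jacobian J = [[8·u - v, -u], [2·u·v - 2·v^2, u^2 - 4·u·v + 6·v]].
At the point, J = [[11.0000, -1.0000], [-24.0000, -5.0000]] (det J = -79.0000).
Solving J·Δ = −F gives Δ = (-0.0886, 1.0253).
Then the next iterate is (u, v)₁ = (0.9114, -1.9747).
Re-evaluating at (0.9114, -1.9747): F = (0.122341, -0.049864), so ‖F‖₂ = 0.1321.

0.1321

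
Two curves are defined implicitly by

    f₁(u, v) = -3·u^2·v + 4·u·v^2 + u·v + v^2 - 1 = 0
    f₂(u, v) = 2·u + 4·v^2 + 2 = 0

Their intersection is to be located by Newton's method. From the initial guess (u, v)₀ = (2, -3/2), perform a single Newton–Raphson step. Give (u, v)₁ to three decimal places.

(2.621, -0.147)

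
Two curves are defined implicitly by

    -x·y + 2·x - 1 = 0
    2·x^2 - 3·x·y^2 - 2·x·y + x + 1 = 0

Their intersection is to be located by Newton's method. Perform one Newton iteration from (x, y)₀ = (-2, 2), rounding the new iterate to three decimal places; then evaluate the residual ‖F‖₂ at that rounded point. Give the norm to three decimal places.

5.846

At (-2, 2): F = (-1.000, 39.000).
Jacobian J = [[-y + 2, -x], [4·x - 3·y^2 - 2·y + 1, -6·x·y - 2·x]].
At the point, J = [[0.000, 2.000], [-23.000, 28.000]] (det J = 46.000).
Solving J·Δ = −F gives Δ = (2.304, 0.500).
Then the next iterate is (x, y)₁ = (0.304, 2.500).
Re-evaluating at (0.304, 2.500): F = (-1.152, -5.73117), so ‖F‖₂ = 5.846.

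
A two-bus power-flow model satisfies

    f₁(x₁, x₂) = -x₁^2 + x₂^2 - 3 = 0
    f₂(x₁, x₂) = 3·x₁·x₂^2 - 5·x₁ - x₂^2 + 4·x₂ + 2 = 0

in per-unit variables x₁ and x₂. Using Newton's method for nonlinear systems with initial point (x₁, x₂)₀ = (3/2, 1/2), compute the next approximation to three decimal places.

At (3/2, 1/2): F = (-5.000, -2.625).
Jacobian J = [[-2·x₁, 2·x₂], [3·x₂^2 - 5, 6·x₁·x₂ - 2·x₂ + 4]].
At the point, J = [[-3.000, 1.000], [-4.250, 7.500]] (det J = -18.250).
Solving J·Δ = −F gives Δ = (-1.911, -0.733).
Then the next iterate is (x₁, x₂)₁ = (-0.411, -0.233).

(-0.411, -0.233)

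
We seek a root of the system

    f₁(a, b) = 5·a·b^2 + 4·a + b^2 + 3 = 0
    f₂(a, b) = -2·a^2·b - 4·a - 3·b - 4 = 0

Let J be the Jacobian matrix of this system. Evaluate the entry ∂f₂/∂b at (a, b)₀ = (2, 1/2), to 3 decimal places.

-11.000

∂f₂/∂b = -2·a^2 - 3.
At (2, 1/2) this is -11.000.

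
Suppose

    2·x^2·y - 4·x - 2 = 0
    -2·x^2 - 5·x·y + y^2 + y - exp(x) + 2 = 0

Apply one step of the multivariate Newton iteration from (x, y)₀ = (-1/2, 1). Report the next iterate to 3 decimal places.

At (-1/2, 1): F = (0.500, 5.39347).
Jacobian J = [[4·x·y - 4, 2·x^2], [-4·x - 5·y - exp(x), -5·x + 2·y + 1]].
At the point, J = [[-6.000, 0.500], [-3.60653, 5.500]] (det J = -31.19673).
Solving J·Δ = −F gives Δ = (0.002, -0.980).
Then the next iterate is (x, y)₁ = (-0.498, 0.020).

(-0.498, 0.020)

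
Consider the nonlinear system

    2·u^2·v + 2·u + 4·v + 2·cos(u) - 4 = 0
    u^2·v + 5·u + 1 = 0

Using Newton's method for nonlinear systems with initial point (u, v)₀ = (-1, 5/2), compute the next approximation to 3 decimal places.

(2.020, 4.000)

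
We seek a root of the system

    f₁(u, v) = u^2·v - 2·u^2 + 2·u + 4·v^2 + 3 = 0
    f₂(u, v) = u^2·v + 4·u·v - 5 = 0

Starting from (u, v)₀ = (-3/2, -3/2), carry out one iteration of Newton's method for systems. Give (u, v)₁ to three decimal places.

At (-3/2, -3/2): F = (1.125, 0.625).
Jacobian J = [[2·u·v - 4·u + 2, u^2 + 8·v], [2·u·v + 4·v, u^2 + 4·u]].
At the point, J = [[12.500, -9.750], [-1.500, -3.750]] (det J = -61.500).
Solving J·Δ = −F gives Δ = (0.030, 0.154).
Then the next iterate is (u, v)₁ = (-1.470, -1.346).

(-1.470, -1.346)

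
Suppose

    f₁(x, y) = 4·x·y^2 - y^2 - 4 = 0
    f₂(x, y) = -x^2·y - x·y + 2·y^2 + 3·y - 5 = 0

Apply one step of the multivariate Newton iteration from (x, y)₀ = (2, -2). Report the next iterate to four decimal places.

(2.1154, -1.0769)

At (2, -2): F = (24.0000, 9.0000).
Jacobian J = [[4·y^2, 8·x·y - 2·y], [-2·x·y - y, -x^2 - x + 4·y + 3]].
At the point, J = [[16.0000, -28.0000], [10.0000, -11.0000]] (det J = 104.0000).
Solving J·Δ = −F gives Δ = (0.1154, 0.9231).
Then the next iterate is (x, y)₁ = (2.1154, -1.0769).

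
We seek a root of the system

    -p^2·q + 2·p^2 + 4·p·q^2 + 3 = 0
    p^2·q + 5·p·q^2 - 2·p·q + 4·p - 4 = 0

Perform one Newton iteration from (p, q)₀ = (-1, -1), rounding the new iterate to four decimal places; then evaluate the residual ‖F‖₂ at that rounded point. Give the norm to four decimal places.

4.3221

At (-1, -1): F = (2.0000, -16.0000).
Jacobian J = [[-2·p·q + 4·p + 4·q^2, -p^2 + 8·p·q], [2·p·q + 5·q^2 - 2·q + 4, p^2 + 10·p·q - 2·p]].
At the point, J = [[-2.0000, 7.0000], [13.0000, 13.0000]] (det J = -117.0000).
Solving J·Δ = −F gives Δ = (1.1795, 0.0513).
Then the next iterate is (p, q)₁ = (0.1795, -0.9487).
Re-evaluating at (0.1795, -0.9487): F = (3.741231, -2.164206), so ‖F‖₂ = 4.3221.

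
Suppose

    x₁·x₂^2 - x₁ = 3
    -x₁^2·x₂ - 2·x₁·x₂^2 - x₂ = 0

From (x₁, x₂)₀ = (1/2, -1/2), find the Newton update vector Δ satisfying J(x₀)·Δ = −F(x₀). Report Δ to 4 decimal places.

(-5.5000, 1.5000)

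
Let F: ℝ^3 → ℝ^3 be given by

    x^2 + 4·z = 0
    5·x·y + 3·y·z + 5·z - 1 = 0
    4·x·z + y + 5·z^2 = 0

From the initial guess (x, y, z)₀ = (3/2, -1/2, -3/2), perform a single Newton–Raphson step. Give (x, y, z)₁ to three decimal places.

(3.309, 4.831, -1.919)

At (3/2, -1/2, -3/2): F = (-3.750, -10.000, 1.750).
Jacobian J = [[2·x, 0, 4], [5·y, 5·x + 3·z, 3·y + 5], [4·z, 1, 4·x + 10·z]].
At the point, J = [[3.000, 0.000, 4.000], [-2.500, 3.000, 3.500], [-6.000, 1.000, -9.000]] (det J = -29.500).
Solving J·Δ = −F gives Δ = (1.809, 5.331, -0.419).
Then the next iterate is (x, y, z)₁ = (3.309, 4.831, -1.919).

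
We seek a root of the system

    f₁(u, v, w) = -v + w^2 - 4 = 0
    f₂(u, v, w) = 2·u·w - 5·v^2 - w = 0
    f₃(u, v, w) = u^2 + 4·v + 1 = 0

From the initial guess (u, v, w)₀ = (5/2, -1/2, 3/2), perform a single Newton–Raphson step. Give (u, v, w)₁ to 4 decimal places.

(2.1144, -1.3305, 1.6398)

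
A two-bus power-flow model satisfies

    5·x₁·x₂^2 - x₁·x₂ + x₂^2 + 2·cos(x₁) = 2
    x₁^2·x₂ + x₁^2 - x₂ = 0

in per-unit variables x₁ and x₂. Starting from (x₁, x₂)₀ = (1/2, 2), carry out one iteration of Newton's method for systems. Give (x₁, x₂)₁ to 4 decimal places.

At (1/2, 2): F = (12.755165, -1.2500).
Jacobian J = [[5·x₂^2 - x₂ - 2·sin(x₁), 10·x₁·x₂ - x₁ + 2·x₂], [2·x₁·x₂ + 2·x₁, x₁^2 - 1]].
At the point, J = [[17.041149, 13.5000], [3.0000, -0.7500]] (det J = -53.280862).
Solving J·Δ = −F gives Δ = (0.1372, -1.1180).
Then the next iterate is (x₁, x₂)₁ = (0.6372, 0.8820).

(0.6372, 0.8820)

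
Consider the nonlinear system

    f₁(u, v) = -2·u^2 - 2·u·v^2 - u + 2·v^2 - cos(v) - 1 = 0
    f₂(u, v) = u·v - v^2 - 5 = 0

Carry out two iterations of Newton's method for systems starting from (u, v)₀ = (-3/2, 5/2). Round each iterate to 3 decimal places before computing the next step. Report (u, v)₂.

At (-3/2, 5/2): F = (28.05114, -15.000).
Jacobian J = [[-4·u - 2·v^2 - 1, -4·u·v + 4·v + sin(v)], [v, u - 2·v]].
At the point, J = [[-7.500, 25.59847], [2.500, -6.500]] (det J = -15.24618).
Solving J·Δ = −F gives Δ = (13.226, 2.779).
Then the next iterate is (u, v)₁ = (11.726, 5.279).
Round to (11.726, 5.279) and repeat: F = (-886.08185, 29.03371), J = [[-103.63968, -227.33394], [5.279, 1.168]].
Δ = (-5.158, -1.546), so (u, v)₂ = (6.568, 3.733).

(6.568, 3.733)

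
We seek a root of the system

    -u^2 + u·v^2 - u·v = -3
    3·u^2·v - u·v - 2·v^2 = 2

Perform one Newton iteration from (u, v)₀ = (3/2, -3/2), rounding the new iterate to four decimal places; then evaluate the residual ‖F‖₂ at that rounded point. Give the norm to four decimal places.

At (3/2, -3/2): F = (6.3750, -14.3750).
Jacobian J = [[-2·u + v^2 - v, 2·u·v - u], [6·u·v - v, 3·u^2 - u - 4·v]].
At the point, J = [[0.7500, -6.0000], [-12.0000, 11.2500]] (det J = -63.5625).
Solving J·Δ = −F gives Δ = (-0.2286, 1.0339).
Then the next iterate is (u, v)₁ = (1.2714, -0.4661).
Re-evaluating at (1.2714, -0.4661): F = (2.252352, -4.102192), so ‖F‖₂ = 4.6799.

4.6799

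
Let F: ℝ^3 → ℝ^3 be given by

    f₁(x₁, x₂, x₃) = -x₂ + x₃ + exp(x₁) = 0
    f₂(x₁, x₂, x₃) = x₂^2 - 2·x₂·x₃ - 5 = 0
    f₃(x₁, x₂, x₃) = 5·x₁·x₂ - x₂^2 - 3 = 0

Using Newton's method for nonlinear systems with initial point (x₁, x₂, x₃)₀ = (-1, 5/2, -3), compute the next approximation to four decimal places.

At (-1, 5/2, -3): F = (-5.132121, 16.2500, -21.7500).
Jacobian J = [[exp(x₁), -1, 1], [0, 2·x₂ - 2·x₃, -2·x₂], [5·x₂, 5·x₁ - 2·x₂, 0]].
At the point, J = [[0.367879, -1.0000, 1.0000], [0.0000, 11.0000, -5.0000], [12.5000, -10.0000, 0.0000]] (det J = -93.393972).
Solving J·Δ = −F gives Δ = (2.4049, 0.8312, 5.0786).
Then the next iterate is (x₁, x₂, x₃)₁ = (1.4049, 3.3312, 2.0786).

(1.4049, 3.3312, 2.0786)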